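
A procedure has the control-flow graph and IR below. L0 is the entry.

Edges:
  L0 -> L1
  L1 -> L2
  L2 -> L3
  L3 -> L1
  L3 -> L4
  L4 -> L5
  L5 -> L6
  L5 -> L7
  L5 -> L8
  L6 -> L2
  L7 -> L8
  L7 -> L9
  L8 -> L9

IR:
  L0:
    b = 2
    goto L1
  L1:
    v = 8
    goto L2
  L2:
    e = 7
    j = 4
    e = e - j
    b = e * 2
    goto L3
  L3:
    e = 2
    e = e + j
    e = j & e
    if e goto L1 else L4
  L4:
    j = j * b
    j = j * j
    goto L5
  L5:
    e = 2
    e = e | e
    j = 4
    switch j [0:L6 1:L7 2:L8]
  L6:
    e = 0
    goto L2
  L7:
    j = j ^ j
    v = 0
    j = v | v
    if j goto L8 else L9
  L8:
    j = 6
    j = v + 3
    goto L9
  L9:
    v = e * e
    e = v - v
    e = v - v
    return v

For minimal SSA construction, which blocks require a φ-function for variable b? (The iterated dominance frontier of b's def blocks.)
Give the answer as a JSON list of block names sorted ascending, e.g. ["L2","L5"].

Answer: ["L1", "L2"]

Working:
idom tree: L1←L0 L2←L1 L3←L2 L4←L3 L5←L4 L6←L5 L7←L5 L8←L5 L9←L5
Dom∩ at merges:
  L1: preds {L0,L3}: {L0} ∩ {L0,L1,L2,L3} = {L0}; idom=L0
  L2: preds {L1,L6}: {L0,L1} ∩ {L0,L1,L2,L3,L4,L5,L6} = {L0,L1}; idom=L1
  L8: preds {L5,L7}: {L0,L1,L2,L3,L4,L5} ∩ {L0,L1,L2,L3,L4,L5,L7} = {L0,L1,L2,L3,L4,L5}; idom=L5
  L9: preds {L7,L8}: {L0,L1,L2,L3,L4,L5,L7} ∩ {L0,L1,L2,L3,L4,L5,L8} = {L0,L1,L2,L3,L4,L5}; idom=L5

Frontier:
  L1←L0: walk · to L0
  L1←L3: walk L3→L2→L1 to L0
  L2←L1: walk · to L1
  L2←L6: walk L6→L5→L4→L3→L2 to L1
  L8←L5: walk · to L5
  L8←L7: walk L7 to L5
  L9←L7: walk L7 to L5
  L9←L8: walk L8 to L5
  L0 → ∅
  L1 → {L1}
  L2 → {L1,L2}
  L3 → {L1,L2}
  L4 → {L2}
  L5 → {L2}
  L6 → {L2}
  L7 → {L8,L9}
  L8 → {L9}
  L9 → ∅

φ for b: defs {L0,L2}
  DF⁺ = {L1,L2}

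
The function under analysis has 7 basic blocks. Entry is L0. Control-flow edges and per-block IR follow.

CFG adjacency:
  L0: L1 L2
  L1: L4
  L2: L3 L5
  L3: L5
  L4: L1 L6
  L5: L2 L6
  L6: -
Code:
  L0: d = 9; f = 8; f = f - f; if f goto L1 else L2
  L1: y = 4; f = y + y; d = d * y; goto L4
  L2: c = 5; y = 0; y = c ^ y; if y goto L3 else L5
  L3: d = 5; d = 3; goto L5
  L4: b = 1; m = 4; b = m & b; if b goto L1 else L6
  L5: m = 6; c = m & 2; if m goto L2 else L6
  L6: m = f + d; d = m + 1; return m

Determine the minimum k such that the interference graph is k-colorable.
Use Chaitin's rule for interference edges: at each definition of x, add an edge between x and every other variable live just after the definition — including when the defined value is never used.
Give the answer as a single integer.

Per-block:
  L0: {d,f} / ∅
  L1: {d,f,y} / {d}
  L2: {c,y} / ∅
  L3: {d} / ∅
  L4: {b,m} / ∅
  L5: {c,m} / ∅
  L6: {d,m} / {d,f}

Liveness:
  live L0: ∅→{d,f}
  live L1: {d}→{d,f}
  live L2: {d,f}→{d,f}
  live L3: {f}→{d,f}
  live L4: {d,f}→{d,f}
  live L5: {d,f}→{d,f}
  live L6: {d,f}→∅

Interfere edges:
  b: {d,f,m}
  c: {d,f,m,y}
  d: {b,c,f,m,y}
  f: {b,c,d,m,y}
  m: {b,c,d,f}
  y: {c,d,f}

Registers:
  {b,d,f,m} pairwise interfere (4-clique) ⇒ χ ≥ 4
  4-colouring: c0={d}  c1={f}  c2={b,c}  c3={m,y}
  χ = 4

Answer: 4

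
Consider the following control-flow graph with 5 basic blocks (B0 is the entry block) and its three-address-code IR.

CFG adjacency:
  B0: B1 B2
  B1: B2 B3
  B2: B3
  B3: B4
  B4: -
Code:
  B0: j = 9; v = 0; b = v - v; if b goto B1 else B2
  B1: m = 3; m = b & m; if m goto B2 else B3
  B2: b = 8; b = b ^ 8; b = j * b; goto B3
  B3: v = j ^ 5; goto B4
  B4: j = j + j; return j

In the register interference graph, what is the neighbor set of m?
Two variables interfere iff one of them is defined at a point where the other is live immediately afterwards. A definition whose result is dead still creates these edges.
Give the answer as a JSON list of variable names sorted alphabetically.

Answer: ["b", "j"]

Derivation:
Per-block:
  B0: {b,j,v} / ∅
  B1: {m} / {b}
  B2: {b} / {j}
  B3: {v} / {j}
  B4: {j} / {j}

Backward fixpoint:
  B0 li=∅ lo={b,j}
  B1 li={b,j} lo={j}
  B2 li={j} lo={j}
  B3 li={j} lo={j}
  B4 li={j} lo=∅

Conflict graph:
  b — {j,m}
  j — {b,m,v}
  m — {b,j}
  v — {j}

N(m) = ["b", "j"]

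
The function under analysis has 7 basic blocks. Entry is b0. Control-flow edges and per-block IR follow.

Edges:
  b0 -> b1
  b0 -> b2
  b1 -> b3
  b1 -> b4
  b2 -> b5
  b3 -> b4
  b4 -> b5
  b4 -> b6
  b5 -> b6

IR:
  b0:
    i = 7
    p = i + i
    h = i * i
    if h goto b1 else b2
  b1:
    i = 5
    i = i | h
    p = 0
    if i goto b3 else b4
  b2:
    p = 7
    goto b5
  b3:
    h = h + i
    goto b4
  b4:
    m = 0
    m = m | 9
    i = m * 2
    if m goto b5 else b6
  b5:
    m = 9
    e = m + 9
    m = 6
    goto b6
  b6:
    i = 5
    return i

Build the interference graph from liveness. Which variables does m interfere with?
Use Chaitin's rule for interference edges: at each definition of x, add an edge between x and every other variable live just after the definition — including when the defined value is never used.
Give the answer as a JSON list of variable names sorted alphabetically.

Per-block:
  b0: {h,i,p} / ∅
  b1: {i,p} / {h}
  b2: {p} / ∅
  b3: {h} / {h,i}
  b4: {i,m} / ∅
  b5: {e,m} / ∅
  b6: {i} / ∅

Live sets:
  live b0: ∅→{h}
  live b1: {h}→{h,i}
  live b2: ∅→∅
  live b3: {h,i}→∅
  live b4: ∅→∅
  live b5: ∅→∅
  live b6: ∅→∅

Interfere edges:
  e↔∅
  h↔{i,p}
  i↔{h,m,p}
  m↔{i}
  p↔{h,i}

N(m) = ["i"]

Answer: ["i"]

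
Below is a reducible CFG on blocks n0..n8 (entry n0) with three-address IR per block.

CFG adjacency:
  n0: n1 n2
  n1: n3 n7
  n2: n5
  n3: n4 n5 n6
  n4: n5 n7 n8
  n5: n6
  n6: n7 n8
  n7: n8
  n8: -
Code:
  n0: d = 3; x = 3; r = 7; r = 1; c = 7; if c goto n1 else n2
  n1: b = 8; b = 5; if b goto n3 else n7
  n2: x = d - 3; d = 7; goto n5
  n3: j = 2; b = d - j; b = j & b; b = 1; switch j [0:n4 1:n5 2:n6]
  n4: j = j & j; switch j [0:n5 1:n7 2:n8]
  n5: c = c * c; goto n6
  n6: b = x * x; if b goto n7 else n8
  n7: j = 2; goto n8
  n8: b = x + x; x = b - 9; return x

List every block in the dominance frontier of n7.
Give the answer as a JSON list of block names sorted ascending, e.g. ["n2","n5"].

idom tree: n1←n0 n2←n0 n3←n1 n4←n3 n5←n0 n6←n0 n7←n0 n8←n0
Join-block Dom:
  n5: preds {n2,n3,n4}: {n0,n2} ∩ {n0,n1,n3} ∩ {n0,n1,n3,n4} = {n0}; idom=n0
  n6: preds {n3,n5}: {n0,n1,n3} ∩ {n0,n5} = {n0}; idom=n0
  n7: preds {n1,n4,n6}: {n0,n1} ∩ {n0,n1,n3,n4} ∩ {n0,n6} = {n0}; idom=n0
  n8: preds {n4,n6,n7}: {n0,n1,n3,n4} ∩ {n0,n6} ∩ {n0,n7} = {n0}; idom=n0

DF walk-up:
  join n5 pred n2: n2 stop@n0
  join n5 pred n3: n3→n1 stop@n0
  join n5 pred n4: n4→n3→n1 stop@n0
  join n6 pred n3: n3→n1 stop@n0
  join n6 pred n5: n5 stop@n0
  join n7 pred n1: n1 stop@n0
  join n7 pred n4: n4→n3→n1 stop@n0
  join n7 pred n6: n6 stop@n0
  join n8 pred n4: n4→n3→n1 stop@n0
  join n8 pred n6: n6 stop@n0
  join n8 pred n7: n7 stop@n0
  n0: DF=∅
  n1: DF={n5,n6,n7,n8}
  n2: DF={n5}
  n3: DF={n5,n6,n7,n8}
  n4: DF={n5,n7,n8}
  n5: DF={n6}
  n6: DF={n7,n8}
  n7: DF={n8}
  n8: DF=∅

DF(n7) = ["n8"]

Answer: ["n8"]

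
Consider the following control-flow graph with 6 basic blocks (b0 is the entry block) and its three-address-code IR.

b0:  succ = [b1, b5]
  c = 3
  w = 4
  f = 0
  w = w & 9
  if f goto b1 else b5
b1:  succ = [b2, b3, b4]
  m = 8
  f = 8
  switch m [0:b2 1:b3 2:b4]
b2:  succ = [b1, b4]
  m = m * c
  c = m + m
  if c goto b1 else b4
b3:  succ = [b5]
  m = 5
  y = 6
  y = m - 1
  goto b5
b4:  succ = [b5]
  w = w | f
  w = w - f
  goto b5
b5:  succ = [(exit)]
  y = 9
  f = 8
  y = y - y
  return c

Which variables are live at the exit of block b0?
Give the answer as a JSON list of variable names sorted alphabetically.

Block summaries:
  b0 def {c,f,w} use ∅
  b1 def {f,m} use ∅
  b2 def {c,m} use {c,m}
  b3 def {m,y} use ∅
  b4 def {w} use {f,w}
  b5 def {f,y} use {c}

Liveness:
  live b0: ∅→{c,w}
  live b1: {c,w}→{c,f,m,w}
  live b2: {c,f,m,w}→{c,f,w}
  live b3: {c}→{c}
  live b4: {c,f,w}→{c}
  live b5: {c}→∅

live-out(b0) = ["c", "w"]

Answer: ["c", "w"]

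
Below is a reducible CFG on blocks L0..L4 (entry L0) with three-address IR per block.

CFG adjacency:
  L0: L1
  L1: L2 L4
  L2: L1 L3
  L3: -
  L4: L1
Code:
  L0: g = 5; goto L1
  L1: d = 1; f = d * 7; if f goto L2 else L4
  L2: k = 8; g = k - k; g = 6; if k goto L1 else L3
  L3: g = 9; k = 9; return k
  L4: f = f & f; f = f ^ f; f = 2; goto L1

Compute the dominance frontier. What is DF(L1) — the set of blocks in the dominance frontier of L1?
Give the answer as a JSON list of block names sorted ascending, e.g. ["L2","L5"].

idom tree: L1←L0 L2←L1 L3←L2 L4←L1
Join-block Dom:
  L1: preds {L0,L2,L4}: {L0} ∩ {L0,L1,L2} ∩ {L0,L1,L4} = {L0}; idom=L0

Frontier:
  L1←L0: walk · to L0
  L1←L2: walk L2→L1 to L0
  L1←L4: walk L4→L1 to L0
  L0 → ∅
  L1 → {L1}
  L2 → {L1}
  L3 → ∅
  L4 → {L1}

DF(L1) = ["L1"]

Answer: ["L1"]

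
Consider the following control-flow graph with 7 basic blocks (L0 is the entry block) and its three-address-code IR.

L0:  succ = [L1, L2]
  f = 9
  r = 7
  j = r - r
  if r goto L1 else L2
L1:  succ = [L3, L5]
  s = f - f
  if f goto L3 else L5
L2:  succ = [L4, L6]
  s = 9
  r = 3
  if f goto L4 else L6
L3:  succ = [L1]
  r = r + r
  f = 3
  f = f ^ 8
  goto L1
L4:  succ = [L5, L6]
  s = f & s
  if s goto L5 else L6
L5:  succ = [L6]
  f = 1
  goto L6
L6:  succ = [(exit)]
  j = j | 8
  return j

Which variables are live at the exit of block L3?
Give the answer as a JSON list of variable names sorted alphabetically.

def/use:
  L0: {f,j,r} / ∅
  L1: {s} / {f}
  L2: {r,s} / {f}
  L3: {f,r} / {r}
  L4: {s} / {f,s}
  L5: {f} / ∅
  L6: {j} / {j}

Live sets:
  L0: in=∅ out={f,j,r}
  L1: in={f,j,r} out={j,r}
  L2: in={f,j} out={f,j,s}
  L3: in={j,r} out={f,j,r}
  L4: in={f,j,s} out={j}
  L5: in={j} out={j}
  L6: in={j} out=∅

live-out(L3) = ["f", "j", "r"]

Answer: ["f", "j", "r"]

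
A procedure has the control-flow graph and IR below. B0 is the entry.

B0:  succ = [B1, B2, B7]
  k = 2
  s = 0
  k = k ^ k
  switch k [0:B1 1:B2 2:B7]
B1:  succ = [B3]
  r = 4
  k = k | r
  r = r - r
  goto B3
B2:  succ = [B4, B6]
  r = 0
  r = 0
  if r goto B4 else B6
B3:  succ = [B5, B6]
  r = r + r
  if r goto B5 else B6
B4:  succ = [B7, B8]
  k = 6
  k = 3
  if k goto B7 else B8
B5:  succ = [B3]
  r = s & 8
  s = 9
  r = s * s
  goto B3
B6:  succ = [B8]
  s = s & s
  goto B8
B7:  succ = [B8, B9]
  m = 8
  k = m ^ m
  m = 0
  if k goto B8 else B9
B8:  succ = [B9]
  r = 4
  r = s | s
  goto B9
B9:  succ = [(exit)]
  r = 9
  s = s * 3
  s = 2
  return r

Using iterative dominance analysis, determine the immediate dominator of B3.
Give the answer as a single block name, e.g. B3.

idom tree: B1←B0 B2←B0 B3←B1 B4←B2 B5←B3 B6←B0 B7←B0 B8←B0 B9←B0
Dom at joins:
  B3: preds {B1,B5}: {B0,B1} ∩ {B0,B1,B3,B5} = {B0,B1}; idom=B1
  B6: preds {B2,B3}: {B0,B2} ∩ {B0,B1,B3} = {B0}; idom=B0
  B7: preds {B0,B4}: {B0} ∩ {B0,B2,B4} = {B0}; idom=B0
  B8: preds {B4,B6,B7}: {B0,B2,B4} ∩ {B0,B6} ∩ {B0,B7} = {B0}; idom=B0
  B9: preds {B7,B8}: {B0,B7} ∩ {B0,B8} = {B0}; idom=B0

idom(B3) = B1

Answer: B1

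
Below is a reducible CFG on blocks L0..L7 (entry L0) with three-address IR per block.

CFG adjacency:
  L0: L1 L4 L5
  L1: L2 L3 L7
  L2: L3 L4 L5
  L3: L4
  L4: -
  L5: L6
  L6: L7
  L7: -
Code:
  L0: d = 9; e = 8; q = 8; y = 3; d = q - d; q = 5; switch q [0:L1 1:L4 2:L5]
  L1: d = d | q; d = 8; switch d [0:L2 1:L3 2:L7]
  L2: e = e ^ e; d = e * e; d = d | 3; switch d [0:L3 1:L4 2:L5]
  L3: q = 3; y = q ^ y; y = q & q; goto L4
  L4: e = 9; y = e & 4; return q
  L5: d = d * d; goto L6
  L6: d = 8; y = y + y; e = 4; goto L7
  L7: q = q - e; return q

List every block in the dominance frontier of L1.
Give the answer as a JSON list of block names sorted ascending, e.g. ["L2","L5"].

Answer: ["L4", "L5", "L7"]

Derivation:
idom tree: L1←L0 L2←L1 L3←L1 L4←L0 L5←L0 L6←L5 L7←L0
Dom∩ at merges:
  L3: preds {L1,L2}: {L0,L1} ∩ {L0,L1,L2} = {L0,L1}; idom=L1
  L4: preds {L0,L2,L3}: {L0} ∩ {L0,L1,L2} ∩ {L0,L1,L3} = {L0}; idom=L0
  L5: preds {L0,L2}: {L0} ∩ {L0,L1,L2} = {L0}; idom=L0
  L7: preds {L1,L6}: {L0,L1} ∩ {L0,L5,L6} = {L0}; idom=L0

DF derivation:
  join L3 pred L1: · stop@L1
  join L3 pred L2: L2 stop@L1
  join L4 pred L0: · stop@L0
  join L4 pred L2: L2→L1 stop@L0
  join L4 pred L3: L3→L1 stop@L0
  join L5 pred L0: · stop@L0
  join L5 pred L2: L2→L1 stop@L0
  join L7 pred L1: L1 stop@L0
  join L7 pred L6: L6→L5 stop@L0
  DF(L0)=∅
  DF(L1)={L4,L5,L7}
  DF(L2)={L3,L4,L5}
  DF(L3)={L4}
  DF(L4)=∅
  DF(L5)={L7}
  DF(L6)={L7}
  DF(L7)=∅

DF(L1) = ["L4", "L5", "L7"]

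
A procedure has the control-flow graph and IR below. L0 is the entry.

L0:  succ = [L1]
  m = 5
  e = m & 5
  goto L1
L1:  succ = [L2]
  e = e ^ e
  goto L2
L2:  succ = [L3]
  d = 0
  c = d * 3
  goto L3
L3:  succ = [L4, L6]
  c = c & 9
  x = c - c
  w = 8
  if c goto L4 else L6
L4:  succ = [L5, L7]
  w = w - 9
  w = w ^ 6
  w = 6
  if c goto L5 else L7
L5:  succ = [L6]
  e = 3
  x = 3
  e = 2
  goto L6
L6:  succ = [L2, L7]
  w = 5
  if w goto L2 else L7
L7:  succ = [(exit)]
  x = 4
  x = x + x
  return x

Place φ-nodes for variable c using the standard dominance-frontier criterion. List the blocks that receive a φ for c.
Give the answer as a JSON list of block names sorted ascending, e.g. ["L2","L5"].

Answer: ["L2"]

Derivation:
idom tree: L1←L0 L2←L1 L3←L2 L4←L3 L5←L4 L6←L3 L7←L3
Dom at joins:
  L2: preds {L1,L6}: {L0,L1} ∩ {L0,L1,L2,L3,L6} = {L0,L1}; idom=L1
  L6: preds {L3,L5}: {L0,L1,L2,L3} ∩ {L0,L1,L2,L3,L4,L5} = {L0,L1,L2,L3}; idom=L3
  L7: preds {L4,L6}: {L0,L1,L2,L3,L4} ∩ {L0,L1,L2,L3,L6} = {L0,L1,L2,L3}; idom=L3

DF derivation:
  L2←L1: walk · to L1
  L2←L6: walk L6→L3→L2 to L1
  L6←L3: walk · to L3
  L6←L5: walk L5→L4 to L3
  L7←L4: walk L4 to L3
  L7←L6: walk L6 to L3
  DF(L0)=∅
  DF(L1)=∅
  DF(L2)={L2}
  DF(L3)={L2}
  DF(L4)={L6,L7}
  DF(L5)={L6}
  DF(L6)={L2,L7}
  DF(L7)=∅

φ for c: defs {L2,L3}
  DF⁺ = {L2}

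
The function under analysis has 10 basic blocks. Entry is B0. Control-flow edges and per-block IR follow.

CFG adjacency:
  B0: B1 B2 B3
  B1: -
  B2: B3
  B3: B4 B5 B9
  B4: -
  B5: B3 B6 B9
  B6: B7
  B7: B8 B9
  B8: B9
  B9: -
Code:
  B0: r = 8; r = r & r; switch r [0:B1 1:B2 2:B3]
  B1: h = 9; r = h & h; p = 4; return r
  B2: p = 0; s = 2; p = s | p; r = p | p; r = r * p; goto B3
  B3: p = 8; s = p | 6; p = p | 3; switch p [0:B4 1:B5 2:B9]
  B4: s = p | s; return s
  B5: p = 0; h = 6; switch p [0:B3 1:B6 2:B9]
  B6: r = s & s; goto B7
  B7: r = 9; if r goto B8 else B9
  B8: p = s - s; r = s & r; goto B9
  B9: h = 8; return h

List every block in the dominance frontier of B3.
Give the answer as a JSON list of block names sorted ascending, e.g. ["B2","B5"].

Answer: ["B3"]

Analysis:
idom tree: B1←B0 B2←B0 B3←B0 B4←B3 B5←B3 B6←B5 B7←B6 B8←B7 B9←B3
Dom∩ at merges:
  B3: preds {B0,B2,B5}: {B0} ∩ {B0,B2} ∩ {B0,B3,B5} = {B0}; idom=B0
  B9: preds {B3,B5,B7,B8}: {B0,B3} ∩ {B0,B3,B5} ∩ {B0,B3,B5,B6,B7} ∩ {B0,B3,B5,B6,B7,B8} = {B0,B3}; idom=B3

DF derivation:
  join B3 pred B0: · stop@B0
  join B3 pred B2: B2 stop@B0
  join B3 pred B5: B5→B3 stop@B0
  join B9 pred B3: · stop@B3
  join B9 pred B5: B5 stop@B3
  join B9 pred B7: B7→B6→B5 stop@B3
  join B9 pred B8: B8→B7→B6→B5 stop@B3
  DF(B0)=∅
  DF(B1)=∅
  DF(B2)={B3}
  DF(B3)={B3}
  DF(B4)=∅
  DF(B5)={B3,B9}
  DF(B6)={B9}
  DF(B7)={B9}
  DF(B8)={B9}
  DF(B9)=∅

DF(B3) = ["B3"]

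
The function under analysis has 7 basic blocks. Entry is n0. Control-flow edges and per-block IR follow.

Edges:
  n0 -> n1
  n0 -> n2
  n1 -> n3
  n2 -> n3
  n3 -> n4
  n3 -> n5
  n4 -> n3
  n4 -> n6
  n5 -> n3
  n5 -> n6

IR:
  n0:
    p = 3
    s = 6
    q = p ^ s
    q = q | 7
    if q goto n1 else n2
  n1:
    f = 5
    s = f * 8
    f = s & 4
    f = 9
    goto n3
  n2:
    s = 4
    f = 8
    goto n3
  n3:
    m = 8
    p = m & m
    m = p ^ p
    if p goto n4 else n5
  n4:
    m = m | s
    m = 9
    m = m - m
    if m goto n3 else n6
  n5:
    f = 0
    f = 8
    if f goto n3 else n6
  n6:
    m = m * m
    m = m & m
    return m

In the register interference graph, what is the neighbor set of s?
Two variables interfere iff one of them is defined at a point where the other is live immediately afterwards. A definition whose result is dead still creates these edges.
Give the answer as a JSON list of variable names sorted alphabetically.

Block summaries:
  n0: def={p,q,s} ue=∅
  n1: def={f,s} ue=∅
  n2: def={f,s} ue=∅
  n3: def={m,p} ue=∅
  n4: def={m} ue={m,s}
  n5: def={f} ue=∅
  n6: def={m} ue={m}

Backward fixpoint:
  n0: in=∅ out=∅
  n1: in=∅ out={s}
  n2: in=∅ out={s}
  n3: in={s} out={m,s}
  n4: in={m,s} out={m,s}
  n5: in={m,s} out={m,s}
  n6: in={m} out=∅

Interfere edges:
  f↔{m,s}
  m↔{f,p,s}
  p↔{m,s}
  q↔∅
  s↔{f,m,p}

N(s) = ["f", "m", "p"]

Answer: ["f", "m", "p"]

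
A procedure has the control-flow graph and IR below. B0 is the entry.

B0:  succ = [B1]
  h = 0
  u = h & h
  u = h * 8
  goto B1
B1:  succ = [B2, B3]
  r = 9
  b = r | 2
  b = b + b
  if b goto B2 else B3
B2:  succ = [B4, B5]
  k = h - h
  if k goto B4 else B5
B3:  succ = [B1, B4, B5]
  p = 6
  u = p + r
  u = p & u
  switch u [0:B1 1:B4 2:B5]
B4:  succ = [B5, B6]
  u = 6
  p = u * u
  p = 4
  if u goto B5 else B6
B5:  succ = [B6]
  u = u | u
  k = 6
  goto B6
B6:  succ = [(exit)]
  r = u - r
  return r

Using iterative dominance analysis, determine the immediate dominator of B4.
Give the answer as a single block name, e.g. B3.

Answer: B1

Working:
idom tree: B1←B0 B2←B1 B3←B1 B4←B1 B5←B1 B6←B1
Dom∩ at merges:
  B1: preds {B0,B3}: {B0} ∩ {B0,B1,B3} = {B0}; idom=B0
  B4: preds {B2,B3}: {B0,B1,B2} ∩ {B0,B1,B3} = {B0,B1}; idom=B1
  B5: preds {B2,B3,B4}: {B0,B1,B2} ∩ {B0,B1,B3} ∩ {B0,B1,B4} = {B0,B1}; idom=B1
  B6: preds {B4,B5}: {B0,B1,B4} ∩ {B0,B1,B5} = {B0,B1}; idom=B1

idom(B4) = B1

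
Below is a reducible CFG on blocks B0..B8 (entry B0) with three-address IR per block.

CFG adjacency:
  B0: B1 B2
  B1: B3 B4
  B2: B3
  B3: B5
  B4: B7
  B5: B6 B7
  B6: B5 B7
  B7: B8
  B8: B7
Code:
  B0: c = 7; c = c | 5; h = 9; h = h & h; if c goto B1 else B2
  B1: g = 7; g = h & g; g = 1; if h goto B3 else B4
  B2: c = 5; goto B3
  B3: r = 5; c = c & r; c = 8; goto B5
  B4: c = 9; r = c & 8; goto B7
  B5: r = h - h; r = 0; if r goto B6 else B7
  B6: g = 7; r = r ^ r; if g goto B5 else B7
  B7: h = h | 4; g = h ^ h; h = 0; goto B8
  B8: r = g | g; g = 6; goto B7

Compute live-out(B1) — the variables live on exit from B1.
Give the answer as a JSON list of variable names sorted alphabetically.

Per-block:
  B0: {c,h} / ∅
  B1: {g} / {h}
  B2: {c} / ∅
  B3: {c,r} / {c}
  B4: {c,r} / ∅
  B5: {r} / {h}
  B6: {g,r} / {r}
  B7: {g,h} / {h}
  B8: {g,r} / {g}

Liveness:
  live B0: ∅→{c,h}
  live B1: {c,h}→{c,h}
  live B2: {h}→{c,h}
  live B3: {c,h}→{h}
  live B4: {h}→{h}
  live B5: {h}→{h,r}
  live B6: {h,r}→{h}
  live B7: {h}→{g,h}
  live B8: {g,h}→{h}

live-out(B1) = ["c", "h"]

Answer: ["c", "h"]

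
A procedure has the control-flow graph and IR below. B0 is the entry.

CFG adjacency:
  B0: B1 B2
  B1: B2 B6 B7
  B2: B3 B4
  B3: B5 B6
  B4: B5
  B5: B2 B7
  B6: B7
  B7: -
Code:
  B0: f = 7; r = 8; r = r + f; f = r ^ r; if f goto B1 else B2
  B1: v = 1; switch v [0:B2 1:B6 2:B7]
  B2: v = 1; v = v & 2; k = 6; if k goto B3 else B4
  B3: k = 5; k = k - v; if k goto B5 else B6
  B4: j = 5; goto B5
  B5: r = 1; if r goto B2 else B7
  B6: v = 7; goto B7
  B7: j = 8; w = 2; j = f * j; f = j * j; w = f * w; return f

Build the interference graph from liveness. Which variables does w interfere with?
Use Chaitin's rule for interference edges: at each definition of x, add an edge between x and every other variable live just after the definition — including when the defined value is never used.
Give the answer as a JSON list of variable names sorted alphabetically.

Block summaries:
  B0 def {f,r} use ∅
  B1 def {v} use ∅
  B2 def {k,v} use ∅
  B3 def {k} use {v}
  B4 def {j} use ∅
  B5 def {r} use ∅
  B6 def {v} use ∅
  B7 def {f,j,w} use {f}

Live sets:
  B0 li=∅ lo={f}
  B1 li={f} lo={f}
  B2 li={f} lo={f,v}
  B3 li={f,v} lo={f}
  B4 li={f} lo={f}
  B5 li={f} lo={f}
  B6 li={f} lo={f}
  B7 li={f} lo=∅

Interfere edges:
  f — {j,k,r,v,w}
  j — {f,w}
  k — {f,v}
  r — {f}
  v — {f,k}
  w — {f,j}

N(w) = ["f", "j"]

Answer: ["f", "j"]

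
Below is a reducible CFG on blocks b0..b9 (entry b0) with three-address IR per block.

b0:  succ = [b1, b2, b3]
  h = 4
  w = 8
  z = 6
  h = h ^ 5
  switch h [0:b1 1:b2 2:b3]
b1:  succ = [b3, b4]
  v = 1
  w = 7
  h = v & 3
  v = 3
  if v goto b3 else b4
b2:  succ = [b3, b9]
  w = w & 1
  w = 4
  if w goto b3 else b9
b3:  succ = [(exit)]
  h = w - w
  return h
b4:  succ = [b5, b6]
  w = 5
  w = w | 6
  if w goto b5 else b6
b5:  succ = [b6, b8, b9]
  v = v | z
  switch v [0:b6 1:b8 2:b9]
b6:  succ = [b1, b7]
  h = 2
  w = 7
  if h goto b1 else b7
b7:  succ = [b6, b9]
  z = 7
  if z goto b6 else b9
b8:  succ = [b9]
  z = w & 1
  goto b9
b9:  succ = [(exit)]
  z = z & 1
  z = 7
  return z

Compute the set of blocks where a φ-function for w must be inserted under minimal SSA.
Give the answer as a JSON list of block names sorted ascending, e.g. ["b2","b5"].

idom tree: b1←b0 b2←b0 b3←b0 b4←b1 b5←b4 b6←b4 b7←b6 b8←b5 b9←b0
Dom at joins:
  b1: preds {b0,b6}: {b0} ∩ {b0,b1,b4,b6} = {b0}; idom=b0
  b3: preds {b0,b1,b2}: {b0} ∩ {b0,b1} ∩ {b0,b2} = {b0}; idom=b0
  b6: preds {b4,b5,b7}: {b0,b1,b4} ∩ {b0,b1,b4,b5} ∩ {b0,b1,b4,b6,b7} = {b0,b1,b4}; idom=b4
  b9: preds {b2,b5,b7,b8}: {b0,b2} ∩ {b0,b1,b4,b5} ∩ {b0,b1,b4,b6,b7} ∩ {b0,b1,b4,b5,b8} = {b0}; idom=b0

DF derivation:
  join b1 pred b0: · stop@b0
  join b1 pred b6: b6→b4→b1 stop@b0
  join b3 pred b0: · stop@b0
  join b3 pred b1: b1 stop@b0
  join b3 pred b2: b2 stop@b0
  join b6 pred b4: · stop@b4
  join b6 pred b5: b5 stop@b4
  join b6 pred b7: b7→b6 stop@b4
  join b9 pred b2: b2 stop@b0
  join b9 pred b5: b5→b4→b1 stop@b0
  join b9 pred b7: b7→b6→b4→b1 stop@b0
  join b9 pred b8: b8→b5→b4→b1 stop@b0
  b0: DF=∅
  b1: DF={b1,b3,b9}
  b2: DF={b3,b9}
  b3: DF=∅
  b4: DF={b1,b9}
  b5: DF={b6,b9}
  b6: DF={b1,b6,b9}
  b7: DF={b6,b9}
  b8: DF={b9}
  b9: DF=∅

φ for w: defs {b0,b1,b2,b4,b6}
  DF⁺ = {b1,b3,b6,b9}

Answer: ["b1", "b3", "b6", "b9"]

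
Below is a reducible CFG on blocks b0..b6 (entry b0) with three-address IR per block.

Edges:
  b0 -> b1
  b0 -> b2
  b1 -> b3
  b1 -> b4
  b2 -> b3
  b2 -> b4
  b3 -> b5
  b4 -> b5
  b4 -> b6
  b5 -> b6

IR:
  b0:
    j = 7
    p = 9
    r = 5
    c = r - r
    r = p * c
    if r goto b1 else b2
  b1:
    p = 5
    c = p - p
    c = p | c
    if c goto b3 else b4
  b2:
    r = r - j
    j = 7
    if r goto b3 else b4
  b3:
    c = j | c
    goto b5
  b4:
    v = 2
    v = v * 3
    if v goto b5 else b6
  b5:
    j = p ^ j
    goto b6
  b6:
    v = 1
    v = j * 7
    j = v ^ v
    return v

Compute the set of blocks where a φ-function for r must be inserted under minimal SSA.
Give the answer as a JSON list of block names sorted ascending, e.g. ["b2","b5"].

Answer: ["b3", "b4", "b5", "b6"]

Derivation:
idom tree: b1←b0 b2←b0 b3←b0 b4←b0 b5←b0 b6←b0
Dom at joins:
  b3: preds {b1,b2}: {b0,b1} ∩ {b0,b2} = {b0}; idom=b0
  b4: preds {b1,b2}: {b0,b1} ∩ {b0,b2} = {b0}; idom=b0
  b5: preds {b3,b4}: {b0,b3} ∩ {b0,b4} = {b0}; idom=b0
  b6: preds {b4,b5}: {b0,b4} ∩ {b0,b5} = {b0}; idom=b0

DF derivation:
  b3←b1: walk b1 to b0
  b3←b2: walk b2 to b0
  b4←b1: walk b1 to b0
  b4←b2: walk b2 to b0
  b5←b3: walk b3 to b0
  b5←b4: walk b4 to b0
  b6←b4: walk b4 to b0
  b6←b5: walk b5 to b0
  b0: DF=∅
  b1: DF={b3,b4}
  b2: DF={b3,b4}
  b3: DF={b5}
  b4: DF={b5,b6}
  b5: DF={b6}
  b6: DF=∅

φ for r: defs {b0,b2}
  DF⁺ = {b3,b4,b5,b6}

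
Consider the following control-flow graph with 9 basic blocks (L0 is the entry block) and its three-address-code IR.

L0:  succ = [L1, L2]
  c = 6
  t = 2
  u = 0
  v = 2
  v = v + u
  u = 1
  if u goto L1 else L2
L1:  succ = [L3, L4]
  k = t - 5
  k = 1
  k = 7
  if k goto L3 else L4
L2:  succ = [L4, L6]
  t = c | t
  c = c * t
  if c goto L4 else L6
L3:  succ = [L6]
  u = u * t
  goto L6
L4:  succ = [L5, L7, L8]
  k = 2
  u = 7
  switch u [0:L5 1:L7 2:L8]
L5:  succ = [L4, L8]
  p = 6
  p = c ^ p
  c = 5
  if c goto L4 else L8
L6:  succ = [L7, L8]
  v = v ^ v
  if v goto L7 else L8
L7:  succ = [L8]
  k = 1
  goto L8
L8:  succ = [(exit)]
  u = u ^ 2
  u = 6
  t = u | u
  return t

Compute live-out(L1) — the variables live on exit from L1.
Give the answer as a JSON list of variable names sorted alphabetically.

Answer: ["c", "t", "u", "v"]

Analysis:
Block summaries:
  L0 def {c,t,u,v} use ∅
  L1 def {k} use {t}
  L2 def {c,t} use {c,t}
  L3 def {u} use {t,u}
  L4 def {k,u} use ∅
  L5 def {c,p} use {c}
  L6 def {v} use {v}
  L7 def {k} use ∅
  L8 def {t,u} use {u}

Liveness:
  L0 li=∅ lo={c,t,u,v}
  L1 li={c,t,u,v} lo={c,t,u,v}
  L2 li={c,t,u,v} lo={c,u,v}
  L3 li={t,u,v} lo={u,v}
  L4 li={c} lo={c,u}
  L5 li={c,u} lo={c,u}
  L6 li={u,v} lo={u}
  L7 li={u} lo={u}
  L8 li={u} lo=∅

live-out(L1) = ["c", "t", "u", "v"]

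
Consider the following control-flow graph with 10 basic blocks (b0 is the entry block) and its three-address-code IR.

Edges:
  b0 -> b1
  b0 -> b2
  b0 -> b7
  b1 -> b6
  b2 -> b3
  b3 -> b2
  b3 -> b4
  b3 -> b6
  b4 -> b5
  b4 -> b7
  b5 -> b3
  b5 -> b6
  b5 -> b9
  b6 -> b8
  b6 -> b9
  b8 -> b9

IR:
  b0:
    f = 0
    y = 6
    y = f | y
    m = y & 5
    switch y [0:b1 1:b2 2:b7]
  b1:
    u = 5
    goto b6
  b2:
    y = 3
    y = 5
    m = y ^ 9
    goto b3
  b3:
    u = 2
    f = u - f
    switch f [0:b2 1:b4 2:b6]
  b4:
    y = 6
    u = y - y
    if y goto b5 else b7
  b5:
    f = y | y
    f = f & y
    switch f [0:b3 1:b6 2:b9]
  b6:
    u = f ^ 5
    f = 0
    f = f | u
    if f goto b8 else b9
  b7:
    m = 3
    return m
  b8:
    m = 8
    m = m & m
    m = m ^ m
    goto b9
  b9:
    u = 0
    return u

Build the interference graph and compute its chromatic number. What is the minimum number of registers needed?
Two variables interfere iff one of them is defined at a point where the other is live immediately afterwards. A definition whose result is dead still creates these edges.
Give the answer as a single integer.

Answer: 3

Analysis:
def/use:
  b0: def={f,m,y} ue=∅
  b1: def={u} ue=∅
  b2: def={m,y} ue=∅
  b3: def={f,u} ue={f}
  b4: def={u,y} ue=∅
  b5: def={f} ue={y}
  b6: def={f,u} ue={f}
  b7: def={m} ue=∅
  b8: def={m} ue=∅
  b9: def={u} ue=∅

Liveness:
  b0 li=∅ lo={f}
  b1 li={f} lo={f}
  b2 li={f} lo={f}
  b3 li={f} lo={f}
  b4 li=∅ lo={y}
  b5 li={y} lo={f}
  b6 li={f} lo=∅
  b7 li=∅ lo=∅
  b8 li=∅ lo=∅
  b9 li=∅ lo=∅

Interference:
  f — {m,u,y}
  m — {f,y}
  u — {f,y}
  y — {f,m,u}

Colouring:
  lower bound: {f,m,y} mutually conflict ⇒ χ ≥ 3
  assign f→r0 m→r2 u→r2 y→r1 — no edge inside a register ⇒ χ ≤ 3
  χ = 3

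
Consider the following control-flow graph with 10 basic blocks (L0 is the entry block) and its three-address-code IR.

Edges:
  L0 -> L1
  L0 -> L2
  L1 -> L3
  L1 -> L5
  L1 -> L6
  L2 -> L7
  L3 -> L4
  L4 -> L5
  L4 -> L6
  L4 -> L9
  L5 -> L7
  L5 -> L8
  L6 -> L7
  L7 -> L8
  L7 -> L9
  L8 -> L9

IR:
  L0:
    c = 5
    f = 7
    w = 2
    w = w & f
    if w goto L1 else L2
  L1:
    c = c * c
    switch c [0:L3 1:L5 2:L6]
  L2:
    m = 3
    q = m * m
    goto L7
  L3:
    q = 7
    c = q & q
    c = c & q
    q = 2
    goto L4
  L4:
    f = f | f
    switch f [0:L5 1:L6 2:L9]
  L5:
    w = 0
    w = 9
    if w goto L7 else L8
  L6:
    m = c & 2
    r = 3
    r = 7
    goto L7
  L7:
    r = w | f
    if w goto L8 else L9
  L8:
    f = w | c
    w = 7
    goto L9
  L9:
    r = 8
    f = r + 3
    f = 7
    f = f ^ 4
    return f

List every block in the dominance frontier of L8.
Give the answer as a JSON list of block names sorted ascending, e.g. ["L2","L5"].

idom tree: L1←L0 L2←L0 L3←L1 L4←L3 L5←L1 L6←L1 L7←L0 L8←L0 L9←L0
Dom∩ at merges:
  L5: preds {L1,L4}: {L0,L1} ∩ {L0,L1,L3,L4} = {L0,L1}; idom=L1
  L6: preds {L1,L4}: {L0,L1} ∩ {L0,L1,L3,L4} = {L0,L1}; idom=L1
  L7: preds {L2,L5,L6}: {L0,L2} ∩ {L0,L1,L5} ∩ {L0,L1,L6} = {L0}; idom=L0
  L8: preds {L5,L7}: {L0,L1,L5} ∩ {L0,L7} = {L0}; idom=L0
  L9: preds {L4,L7,L8}: {L0,L1,L3,L4} ∩ {L0,L7} ∩ {L0,L8} = {L0}; idom=L0

Frontier:
  L5←L1: walk · to L1
  L5←L4: walk L4→L3 to L1
  L6←L1: walk · to L1
  L6←L4: walk L4→L3 to L1
  L7←L2: walk L2 to L0
  L7←L5: walk L5→L1 to L0
  L7←L6: walk L6→L1 to L0
  L8←L5: walk L5→L1 to L0
  L8←L7: walk L7 to L0
  L9←L4: walk L4→L3→L1 to L0
  L9←L7: walk L7 to L0
  L9←L8: walk L8 to L0
  L0 → ∅
  L1 → {L7,L8,L9}
  L2 → {L7}
  L3 → {L5,L6,L9}
  L4 → {L5,L6,L9}
  L5 → {L7,L8}
  L6 → {L7}
  L7 → {L8,L9}
  L8 → {L9}
  L9 → ∅

DF(L8) = ["L9"]

Answer: ["L9"]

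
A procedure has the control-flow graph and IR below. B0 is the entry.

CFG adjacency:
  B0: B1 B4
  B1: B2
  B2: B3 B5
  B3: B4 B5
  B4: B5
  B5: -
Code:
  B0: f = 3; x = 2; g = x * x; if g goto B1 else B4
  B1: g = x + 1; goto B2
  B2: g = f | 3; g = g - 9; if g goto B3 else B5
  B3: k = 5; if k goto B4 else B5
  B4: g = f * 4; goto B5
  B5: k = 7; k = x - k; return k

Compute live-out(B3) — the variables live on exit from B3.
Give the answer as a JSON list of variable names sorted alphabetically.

Answer: ["f", "x"]

Analysis:
Block summaries:
  B0: def={f,g,x} ue=∅
  B1: def={g} ue={x}
  B2: def={g} ue={f}
  B3: def={k} ue=∅
  B4: def={g} ue={f}
  B5: def={k} ue={x}

Liveness:
  live B0: ∅→{f,x}
  live B1: {f,x}→{f,x}
  live B2: {f,x}→{f,x}
  live B3: {f,x}→{f,x}
  live B4: {f,x}→{x}
  live B5: {x}→∅

live-out(B3) = ["f", "x"]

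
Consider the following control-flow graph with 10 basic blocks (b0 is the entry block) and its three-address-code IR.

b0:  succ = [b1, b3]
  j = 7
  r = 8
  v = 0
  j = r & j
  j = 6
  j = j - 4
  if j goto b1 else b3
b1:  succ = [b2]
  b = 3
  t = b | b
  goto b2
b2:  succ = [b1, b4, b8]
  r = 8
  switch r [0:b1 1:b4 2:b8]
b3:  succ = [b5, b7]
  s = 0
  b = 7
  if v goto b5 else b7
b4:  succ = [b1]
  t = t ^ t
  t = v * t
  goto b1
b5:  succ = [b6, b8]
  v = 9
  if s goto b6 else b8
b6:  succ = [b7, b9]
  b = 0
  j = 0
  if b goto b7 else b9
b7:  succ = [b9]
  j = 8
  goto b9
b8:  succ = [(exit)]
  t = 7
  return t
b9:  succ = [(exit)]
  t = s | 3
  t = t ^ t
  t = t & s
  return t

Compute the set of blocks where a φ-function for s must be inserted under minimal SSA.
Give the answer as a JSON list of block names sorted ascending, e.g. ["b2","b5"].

Answer: ["b8"]

Derivation:
idom tree: b1←b0 b2←b1 b3←b0 b4←b2 b5←b3 b6←b5 b7←b3 b8←b0 b9←b3
Dom at joins:
  b1: preds {b0,b2,b4}: {b0} ∩ {b0,b1,b2} ∩ {b0,b1,b2,b4} = {b0}; idom=b0
  b7: preds {b3,b6}: {b0,b3} ∩ {b0,b3,b5,b6} = {b0,b3}; idom=b3
  b8: preds {b2,b5}: {b0,b1,b2} ∩ {b0,b3,b5} = {b0}; idom=b0
  b9: preds {b6,b7}: {b0,b3,b5,b6} ∩ {b0,b3,b7} = {b0,b3}; idom=b3

DF walk-up:
  join b1 pred b0: · stop@b0
  join b1 pred b2: b2→b1 stop@b0
  join b1 pred b4: b4→b2→b1 stop@b0
  join b7 pred b3: · stop@b3
  join b7 pred b6: b6→b5 stop@b3
  join b8 pred b2: b2→b1 stop@b0
  join b8 pred b5: b5→b3 stop@b0
  join b9 pred b6: b6→b5 stop@b3
  join b9 pred b7: b7 stop@b3
  DF(b0)=∅
  DF(b1)={b1,b8}
  DF(b2)={b1,b8}
  DF(b3)={b8}
  DF(b4)={b1}
  DF(b5)={b7,b8,b9}
  DF(b6)={b7,b9}
  DF(b7)={b9}
  DF(b8)=∅
  DF(b9)=∅

φ for s: defs {b3}
  DF⁺ = {b8}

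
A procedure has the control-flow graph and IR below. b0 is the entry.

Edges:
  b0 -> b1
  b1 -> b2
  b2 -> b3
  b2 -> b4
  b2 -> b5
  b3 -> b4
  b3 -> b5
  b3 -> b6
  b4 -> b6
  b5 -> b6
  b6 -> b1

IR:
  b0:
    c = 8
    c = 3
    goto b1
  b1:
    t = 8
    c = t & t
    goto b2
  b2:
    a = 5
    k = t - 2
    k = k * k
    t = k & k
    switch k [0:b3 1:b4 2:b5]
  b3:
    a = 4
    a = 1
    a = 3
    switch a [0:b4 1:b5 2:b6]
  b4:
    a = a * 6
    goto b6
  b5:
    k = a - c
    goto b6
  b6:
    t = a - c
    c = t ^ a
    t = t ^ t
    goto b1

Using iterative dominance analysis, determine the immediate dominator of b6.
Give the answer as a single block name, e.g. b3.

Answer: b2

Derivation:
idom tree: b1←b0 b2←b1 b3←b2 b4←b2 b5←b2 b6←b2
Dom∩ at merges:
  b1: preds {b0,b6}: {b0} ∩ {b0,b1,b2,b6} = {b0}; idom=b0
  b4: preds {b2,b3}: {b0,b1,b2} ∩ {b0,b1,b2,b3} = {b0,b1,b2}; idom=b2
  b5: preds {b2,b3}: {b0,b1,b2} ∩ {b0,b1,b2,b3} = {b0,b1,b2}; idom=b2
  b6: preds {b3,b4,b5}: {b0,b1,b2,b3} ∩ {b0,b1,b2,b4} ∩ {b0,b1,b2,b5} = {b0,b1,b2}; idom=b2

idom(b6) = b2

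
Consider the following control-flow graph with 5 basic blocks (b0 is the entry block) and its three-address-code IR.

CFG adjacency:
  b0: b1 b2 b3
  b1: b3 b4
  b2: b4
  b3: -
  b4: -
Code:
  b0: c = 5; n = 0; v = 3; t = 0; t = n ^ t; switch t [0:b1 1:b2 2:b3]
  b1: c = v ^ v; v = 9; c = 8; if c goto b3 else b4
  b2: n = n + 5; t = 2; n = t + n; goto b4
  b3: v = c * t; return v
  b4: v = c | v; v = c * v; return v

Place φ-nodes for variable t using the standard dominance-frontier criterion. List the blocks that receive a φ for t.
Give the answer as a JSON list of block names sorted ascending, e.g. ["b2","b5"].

idom tree: b1←b0 b2←b0 b3←b0 b4←b0
Dom at joins:
  b3: preds {b0,b1}: {b0} ∩ {b0,b1} = {b0}; idom=b0
  b4: preds {b1,b2}: {b0,b1} ∩ {b0,b2} = {b0}; idom=b0

DF walk-up:
  b3←b0: walk · to b0
  b3←b1: walk b1 to b0
  b4←b1: walk b1 to b0
  b4←b2: walk b2 to b0
  b0: DF=∅
  b1: DF={b3,b4}
  b2: DF={b4}
  b3: DF=∅
  b4: DF=∅

φ for t: defs {b0,b2}
  DF⁺ = {b4}

Answer: ["b4"]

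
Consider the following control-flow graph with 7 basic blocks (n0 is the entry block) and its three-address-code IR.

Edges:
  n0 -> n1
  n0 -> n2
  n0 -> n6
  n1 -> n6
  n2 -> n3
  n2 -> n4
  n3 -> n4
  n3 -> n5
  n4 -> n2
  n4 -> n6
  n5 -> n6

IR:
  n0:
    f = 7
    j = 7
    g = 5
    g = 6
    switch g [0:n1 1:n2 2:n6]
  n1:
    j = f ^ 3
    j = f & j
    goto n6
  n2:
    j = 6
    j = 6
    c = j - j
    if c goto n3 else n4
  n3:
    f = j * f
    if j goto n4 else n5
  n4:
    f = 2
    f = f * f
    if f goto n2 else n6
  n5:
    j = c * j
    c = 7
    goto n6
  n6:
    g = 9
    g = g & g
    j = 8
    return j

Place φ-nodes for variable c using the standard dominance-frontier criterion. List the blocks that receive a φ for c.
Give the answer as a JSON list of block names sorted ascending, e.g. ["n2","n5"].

Answer: ["n2", "n6"]

Working:
idom tree: n1←n0 n2←n0 n3←n2 n4←n2 n5←n3 n6←n0
Join-block Dom:
  n2: preds {n0,n4}: {n0} ∩ {n0,n2,n4} = {n0}; idom=n0
  n4: preds {n2,n3}: {n0,n2} ∩ {n0,n2,n3} = {n0,n2}; idom=n2
  n6: preds {n0,n1,n4,n5}: {n0} ∩ {n0,n1} ∩ {n0,n2,n4} ∩ {n0,n2,n3,n5} = {n0}; idom=n0

DF walk-up:
  n2←n0: walk · to n0
  n2←n4: walk n4→n2 to n0
  n4←n2: walk · to n2
  n4←n3: walk n3 to n2
  n6←n0: walk · to n0
  n6←n1: walk n1 to n0
  n6←n4: walk n4→n2 to n0
  n6←n5: walk n5→n3→n2 to n0
  DF(n0)=∅
  DF(n1)={n6}
  DF(n2)={n2,n6}
  DF(n3)={n4,n6}
  DF(n4)={n2,n6}
  DF(n5)={n6}
  DF(n6)=∅

φ for c: defs {n2,n5}
  DF⁺ = {n2,n6}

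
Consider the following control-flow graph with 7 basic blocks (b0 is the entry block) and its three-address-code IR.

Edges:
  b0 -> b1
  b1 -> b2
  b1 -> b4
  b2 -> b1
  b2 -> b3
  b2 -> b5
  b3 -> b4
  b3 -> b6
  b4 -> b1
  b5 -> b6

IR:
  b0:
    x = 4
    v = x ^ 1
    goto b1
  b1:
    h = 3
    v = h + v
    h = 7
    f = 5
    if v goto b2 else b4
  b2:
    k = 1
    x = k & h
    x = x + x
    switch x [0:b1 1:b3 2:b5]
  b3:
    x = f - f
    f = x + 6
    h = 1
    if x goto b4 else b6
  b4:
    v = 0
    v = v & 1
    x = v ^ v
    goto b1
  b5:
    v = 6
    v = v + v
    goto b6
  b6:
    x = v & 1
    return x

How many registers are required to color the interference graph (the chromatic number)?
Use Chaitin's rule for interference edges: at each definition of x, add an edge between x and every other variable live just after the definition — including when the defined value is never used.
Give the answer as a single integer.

Answer: 4

Working:
def/use:
  b0 def {v,x} use ∅
  b1 def {f,h,v} use {v}
  b2 def {k,x} use {h}
  b3 def {f,h,x} use {f}
  b4 def {v,x} use ∅
  b5 def {v} use ∅
  b6 def {x} use {v}

Live sets:
  b0 li=∅ lo={v}
  b1 li={v} lo={f,h,v}
  b2 li={f,h,v} lo={f,v}
  b3 li={f,v} lo={v}
  b4 li=∅ lo={v}
  b5 li=∅ lo={v}
  b6 li={v} lo=∅

Conflict graph:
  f: {h,k,v,x}
  h: {f,k,v,x}
  k: {f,h,v}
  v: {f,h,k,x}
  x: {f,h,v}

Colouring:
  lower bound: {f,h,k,v} mutually conflict ⇒ χ ≥ 4
  4-colouring: R0={f}  R1={h}  R2={v}  R3={k,x}
  χ = 4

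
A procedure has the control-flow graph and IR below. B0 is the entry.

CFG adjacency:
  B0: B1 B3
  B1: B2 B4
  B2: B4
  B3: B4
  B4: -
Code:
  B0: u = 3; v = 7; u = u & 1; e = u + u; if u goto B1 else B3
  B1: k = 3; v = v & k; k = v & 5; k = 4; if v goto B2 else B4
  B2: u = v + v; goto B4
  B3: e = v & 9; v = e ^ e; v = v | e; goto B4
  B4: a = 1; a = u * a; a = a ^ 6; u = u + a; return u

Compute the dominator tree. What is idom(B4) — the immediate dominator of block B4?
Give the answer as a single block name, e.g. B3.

idom tree: B1←B0 B2←B1 B3←B0 B4←B0
Dom∩ at merges:
  B4: preds {B1,B2,B3}: {B0,B1} ∩ {B0,B1,B2} ∩ {B0,B3} = {B0}; idom=B0

idom(B4) = B0

Answer: B0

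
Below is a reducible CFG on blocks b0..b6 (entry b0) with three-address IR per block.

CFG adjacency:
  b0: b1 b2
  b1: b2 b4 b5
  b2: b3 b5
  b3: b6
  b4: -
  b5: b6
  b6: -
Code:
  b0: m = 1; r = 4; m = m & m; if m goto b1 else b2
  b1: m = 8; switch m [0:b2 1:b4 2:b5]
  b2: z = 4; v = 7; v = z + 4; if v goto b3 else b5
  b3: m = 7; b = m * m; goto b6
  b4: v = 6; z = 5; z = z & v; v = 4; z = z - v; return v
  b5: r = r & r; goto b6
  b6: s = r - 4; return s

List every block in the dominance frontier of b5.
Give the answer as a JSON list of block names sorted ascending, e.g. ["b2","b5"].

idom tree: b1←b0 b2←b0 b3←b2 b4←b1 b5←b0 b6←b0
Join-block Dom:
  b2: preds {b0,b1}: {b0} ∩ {b0,b1} = {b0}; idom=b0
  b5: preds {b1,b2}: {b0,b1} ∩ {b0,b2} = {b0}; idom=b0
  b6: preds {b3,b5}: {b0,b2,b3} ∩ {b0,b5} = {b0}; idom=b0

Frontier:
  join b2 pred b0: · stop@b0
  join b2 pred b1: b1 stop@b0
  join b5 pred b1: b1 stop@b0
  join b5 pred b2: b2 stop@b0
  join b6 pred b3: b3→b2 stop@b0
  join b6 pred b5: b5 stop@b0
  b0: DF=∅
  b1: DF={b2,b5}
  b2: DF={b5,b6}
  b3: DF={b6}
  b4: DF=∅
  b5: DF={b6}
  b6: DF=∅

DF(b5) = ["b6"]

Answer: ["b6"]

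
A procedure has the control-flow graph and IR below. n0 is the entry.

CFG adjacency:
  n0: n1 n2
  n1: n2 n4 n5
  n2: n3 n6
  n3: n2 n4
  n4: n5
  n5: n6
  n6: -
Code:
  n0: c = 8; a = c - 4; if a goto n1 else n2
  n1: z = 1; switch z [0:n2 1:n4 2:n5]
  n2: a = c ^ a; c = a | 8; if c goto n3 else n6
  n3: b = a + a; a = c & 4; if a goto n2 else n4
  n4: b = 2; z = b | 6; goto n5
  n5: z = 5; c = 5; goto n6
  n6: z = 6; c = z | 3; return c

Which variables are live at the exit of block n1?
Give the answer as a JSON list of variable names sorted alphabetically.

Answer: ["a", "c"]

Analysis:
Per-block:
  n0: def={a,c} ue=∅
  n1: def={z} ue=∅
  n2: def={a,c} ue={a,c}
  n3: def={a,b} ue={a,c}
  n4: def={b,z} ue=∅
  n5: def={c,z} ue=∅
  n6: def={c,z} ue=∅

Live sets:
  live n0: ∅→{a,c}
  live n1: {a,c}→{a,c}
  live n2: {a,c}→{a,c}
  live n3: {a,c}→{a,c}
  live n4: ∅→∅
  live n5: ∅→∅
  live n6: ∅→∅

live-out(n1) = ["a", "c"]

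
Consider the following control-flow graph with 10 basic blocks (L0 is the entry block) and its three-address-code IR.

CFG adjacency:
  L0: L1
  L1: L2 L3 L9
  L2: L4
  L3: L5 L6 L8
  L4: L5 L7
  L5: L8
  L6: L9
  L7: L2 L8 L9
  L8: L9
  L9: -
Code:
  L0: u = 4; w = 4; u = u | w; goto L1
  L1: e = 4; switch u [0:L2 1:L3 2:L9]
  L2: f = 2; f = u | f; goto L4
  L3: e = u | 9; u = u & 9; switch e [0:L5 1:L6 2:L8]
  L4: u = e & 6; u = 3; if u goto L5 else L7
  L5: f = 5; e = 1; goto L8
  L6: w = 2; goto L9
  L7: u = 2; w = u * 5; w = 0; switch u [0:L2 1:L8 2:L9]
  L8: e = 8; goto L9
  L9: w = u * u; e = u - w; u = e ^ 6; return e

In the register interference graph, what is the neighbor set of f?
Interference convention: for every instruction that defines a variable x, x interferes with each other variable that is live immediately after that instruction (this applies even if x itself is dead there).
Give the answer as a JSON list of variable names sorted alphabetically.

Answer: ["e", "u"]

Analysis:
Per-block:
  L0: def={u,w} ue=∅
  L1: def={e} ue={u}
  L2: def={f} ue={u}
  L3: def={e,u} ue={u}
  L4: def={u} ue={e}
  L5: def={e,f} ue=∅
  L6: def={w} ue=∅
  L7: def={u,w} ue=∅
  L8: def={e} ue=∅
  L9: def={e,u,w} ue={u}

Liveness:
  L0 li=∅ lo={u}
  L1 li={u} lo={e,u}
  L2 li={e,u} lo={e}
  L3 li={u} lo={u}
  L4 li={e} lo={e,u}
  L5 li={u} lo={u}
  L6 li={u} lo={u}
  L7 li={e} lo={e,u}
  L8 li={u} lo={u}
  L9 li={u} lo=∅

Conflict graph:
  e↔{f,u,w}
  f↔{e,u}
  u↔{e,f,w}
  w↔{e,u}

N(f) = ["e", "u"]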